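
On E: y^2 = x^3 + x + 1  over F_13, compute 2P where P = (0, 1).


Doubling: s = (3 x1^2 + a) / (2 y1)
s = (3*0^2 + 1) / (2*1) mod 13 = 7
x3 = s^2 - 2 x1 mod 13 = 7^2 - 2*0 = 10
y3 = s (x1 - x3) - y1 mod 13 = 7 * (0 - 10) - 1 = 7

2P = (10, 7)


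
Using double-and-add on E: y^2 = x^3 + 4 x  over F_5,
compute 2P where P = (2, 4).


k = 2 = 10_2 (binary, LSB first: 01)
Double-and-add from P = (2, 4):
  bit 0 = 0: acc unchanged = O
  bit 1 = 1: acc = O + (0, 0) = (0, 0)

2P = (0, 0)


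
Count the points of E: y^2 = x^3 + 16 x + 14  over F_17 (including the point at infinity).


For each x in F_17, count y with y^2 = x^3 + 16 x + 14 mod 17:
  x = 3: RHS = 4, y in [2, 15]  -> 2 point(s)
  x = 5: RHS = 15, y in [7, 10]  -> 2 point(s)
  x = 8: RHS = 8, y in [5, 12]  -> 2 point(s)
  x = 10: RHS = 1, y in [1, 16]  -> 2 point(s)
  x = 11: RHS = 8, y in [5, 12]  -> 2 point(s)
  x = 12: RHS = 13, y in [8, 9]  -> 2 point(s)
  x = 15: RHS = 8, y in [5, 12]  -> 2 point(s)
Affine points: 14. Add the point at infinity: total = 15.

#E(F_17) = 15


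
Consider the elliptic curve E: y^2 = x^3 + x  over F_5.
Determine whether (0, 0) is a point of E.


Check whether y^2 = x^3 + 1 x + 0 (mod 5) for (x, y) = (0, 0).
LHS: y^2 = 0^2 mod 5 = 0
RHS: x^3 + 1 x + 0 = 0^3 + 1*0 + 0 mod 5 = 0
LHS = RHS

Yes, on the curve


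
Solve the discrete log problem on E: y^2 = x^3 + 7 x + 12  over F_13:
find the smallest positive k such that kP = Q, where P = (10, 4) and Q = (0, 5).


Enumerate multiples of P until we hit Q = (0, 5):
  1P = (10, 4)
  2P = (7, 12)
  3P = (6, 7)
  4P = (0, 8)
  5P = (12, 2)
  6P = (5, 4)
  7P = (11, 9)
  8P = (4, 0)
  9P = (11, 4)
  10P = (5, 9)
  11P = (12, 11)
  12P = (0, 5)
Match found at i = 12.

k = 12


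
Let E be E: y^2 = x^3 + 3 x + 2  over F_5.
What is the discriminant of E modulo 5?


4 a^3 + 27 b^2 = 4*3^3 + 27*2^2 = 108 + 108 = 216
Delta = -16 * (216) = -3456
Delta mod 5 = 4

Delta = 4 (mod 5)


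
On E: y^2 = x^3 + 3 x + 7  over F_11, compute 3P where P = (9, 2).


k = 3 = 11_2 (binary, LSB first: 11)
Double-and-add from P = (9, 2):
  bit 0 = 1: acc = O + (9, 2) = (9, 2)
  bit 1 = 1: acc = (9, 2) + (5, 2) = (8, 9)

3P = (8, 9)


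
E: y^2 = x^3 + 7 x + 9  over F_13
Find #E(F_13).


For each x in F_13, count y with y^2 = x^3 + 7 x + 9 mod 13:
  x = 0: RHS = 9, y in [3, 10]  -> 2 point(s)
  x = 1: RHS = 4, y in [2, 11]  -> 2 point(s)
  x = 4: RHS = 10, y in [6, 7]  -> 2 point(s)
  x = 5: RHS = 0, y in [0]  -> 1 point(s)
  x = 10: RHS = 0, y in [0]  -> 1 point(s)
  x = 11: RHS = 0, y in [0]  -> 1 point(s)
  x = 12: RHS = 1, y in [1, 12]  -> 2 point(s)
Affine points: 11. Add the point at infinity: total = 12.

#E(F_13) = 12


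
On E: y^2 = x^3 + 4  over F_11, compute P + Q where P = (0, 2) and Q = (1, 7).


P != Q, so use the chord formula.
s = (y2 - y1) / (x2 - x1) = (5) / (1) mod 11 = 5
x3 = s^2 - x1 - x2 mod 11 = 5^2 - 0 - 1 = 2
y3 = s (x1 - x3) - y1 mod 11 = 5 * (0 - 2) - 2 = 10

P + Q = (2, 10)


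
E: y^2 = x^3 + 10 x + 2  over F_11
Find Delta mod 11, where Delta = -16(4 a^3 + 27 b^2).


4 a^3 + 27 b^2 = 4*10^3 + 27*2^2 = 4000 + 108 = 4108
Delta = -16 * (4108) = -65728
Delta mod 11 = 8

Delta = 8 (mod 11)


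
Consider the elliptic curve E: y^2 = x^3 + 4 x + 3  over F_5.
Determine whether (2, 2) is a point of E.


Check whether y^2 = x^3 + 4 x + 3 (mod 5) for (x, y) = (2, 2).
LHS: y^2 = 2^2 mod 5 = 4
RHS: x^3 + 4 x + 3 = 2^3 + 4*2 + 3 mod 5 = 4
LHS = RHS

Yes, on the curve


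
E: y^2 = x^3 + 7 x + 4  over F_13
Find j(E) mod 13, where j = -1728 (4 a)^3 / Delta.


Delta = -16(4 a^3 + 27 b^2) mod 13 = 9
-1728 * (4 a)^3 = -1728 * (4*7)^3 mod 13 = 8
j = 8 * 9^(-1) mod 13 = 11

j = 11 (mod 13)


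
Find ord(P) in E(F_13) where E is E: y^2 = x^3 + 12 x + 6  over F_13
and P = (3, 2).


Compute successive multiples of P until we hit O:
  1P = (3, 2)
  2P = (7, 11)
  3P = (4, 12)
  4P = (2, 8)
  5P = (5, 10)
  6P = (8, 4)
  7P = (11, 0)
  8P = (8, 9)
  ... (continuing to 14P)
  14P = O

ord(P) = 14


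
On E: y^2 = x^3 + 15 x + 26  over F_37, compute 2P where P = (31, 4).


Doubling: s = (3 x1^2 + a) / (2 y1)
s = (3*31^2 + 15) / (2*4) mod 37 = 20
x3 = s^2 - 2 x1 mod 37 = 20^2 - 2*31 = 5
y3 = s (x1 - x3) - y1 mod 37 = 20 * (31 - 5) - 4 = 35

2P = (5, 35)


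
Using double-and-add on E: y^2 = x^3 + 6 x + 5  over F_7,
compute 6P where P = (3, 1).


k = 6 = 110_2 (binary, LSB first: 011)
Double-and-add from P = (3, 1):
  bit 0 = 0: acc unchanged = O
  bit 1 = 1: acc = O + (2, 5) = (2, 5)
  bit 2 = 1: acc = (2, 5) + (4, 4) = (3, 6)

6P = (3, 6)


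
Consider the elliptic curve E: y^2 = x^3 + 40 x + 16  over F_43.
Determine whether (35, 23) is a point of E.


Check whether y^2 = x^3 + 40 x + 16 (mod 43) for (x, y) = (35, 23).
LHS: y^2 = 23^2 mod 43 = 13
RHS: x^3 + 40 x + 16 = 35^3 + 40*35 + 16 mod 43 = 1
LHS != RHS

No, not on the curve


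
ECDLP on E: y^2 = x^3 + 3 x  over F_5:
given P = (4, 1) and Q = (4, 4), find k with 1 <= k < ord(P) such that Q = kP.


Enumerate multiples of P until we hit Q = (4, 4):
  1P = (4, 1)
  2P = (1, 3)
  3P = (1, 2)
  4P = (4, 4)
Match found at i = 4.

k = 4


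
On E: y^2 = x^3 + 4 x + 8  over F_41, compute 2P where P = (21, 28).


Doubling: s = (3 x1^2 + a) / (2 y1)
s = (3*21^2 + 4) / (2*28) mod 41 = 1
x3 = s^2 - 2 x1 mod 41 = 1^2 - 2*21 = 0
y3 = s (x1 - x3) - y1 mod 41 = 1 * (21 - 0) - 28 = 34

2P = (0, 34)


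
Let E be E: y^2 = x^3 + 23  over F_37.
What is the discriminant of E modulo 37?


4 a^3 + 27 b^2 = 4*0^3 + 27*23^2 = 0 + 14283 = 14283
Delta = -16 * (14283) = -228528
Delta mod 37 = 21

Delta = 21 (mod 37)


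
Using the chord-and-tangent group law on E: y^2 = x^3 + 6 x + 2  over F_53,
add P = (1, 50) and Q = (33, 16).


P != Q, so use the chord formula.
s = (y2 - y1) / (x2 - x1) = (19) / (32) mod 53 = 42
x3 = s^2 - x1 - x2 mod 53 = 42^2 - 1 - 33 = 34
y3 = s (x1 - x3) - y1 mod 53 = 42 * (1 - 34) - 50 = 48

P + Q = (34, 48)


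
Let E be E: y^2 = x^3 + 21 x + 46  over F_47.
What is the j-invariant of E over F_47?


Delta = -16(4 a^3 + 27 b^2) mod 47 = 4
-1728 * (4 a)^3 = -1728 * (4*21)^3 mod 47 = 45
j = 45 * 4^(-1) mod 47 = 23

j = 23 (mod 47)


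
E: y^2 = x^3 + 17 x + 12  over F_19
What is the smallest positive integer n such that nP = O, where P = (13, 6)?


Compute successive multiples of P until we hit O:
  1P = (13, 6)
  2P = (4, 7)
  3P = (6, 8)
  4P = (9, 1)
  5P = (14, 7)
  6P = (12, 14)
  7P = (1, 12)
  8P = (10, 2)
  ... (continuing to 19P)
  19P = O

ord(P) = 19


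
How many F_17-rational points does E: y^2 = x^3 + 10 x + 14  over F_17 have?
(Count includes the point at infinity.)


For each x in F_17, count y with y^2 = x^3 + 10 x + 14 mod 17:
  x = 1: RHS = 8, y in [5, 12]  -> 2 point(s)
  x = 2: RHS = 8, y in [5, 12]  -> 2 point(s)
  x = 4: RHS = 16, y in [4, 13]  -> 2 point(s)
  x = 5: RHS = 2, y in [6, 11]  -> 2 point(s)
  x = 6: RHS = 1, y in [1, 16]  -> 2 point(s)
  x = 7: RHS = 2, y in [6, 11]  -> 2 point(s)
  x = 9: RHS = 0, y in [0]  -> 1 point(s)
  x = 10: RHS = 9, y in [3, 14]  -> 2 point(s)
  x = 12: RHS = 9, y in [3, 14]  -> 2 point(s)
  x = 14: RHS = 8, y in [5, 12]  -> 2 point(s)
Affine points: 19. Add the point at infinity: total = 20.

#E(F_17) = 20


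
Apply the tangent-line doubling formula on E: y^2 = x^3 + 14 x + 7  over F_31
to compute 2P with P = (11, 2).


Doubling: s = (3 x1^2 + a) / (2 y1)
s = (3*11^2 + 14) / (2*2) mod 31 = 9
x3 = s^2 - 2 x1 mod 31 = 9^2 - 2*11 = 28
y3 = s (x1 - x3) - y1 mod 31 = 9 * (11 - 28) - 2 = 0

2P = (28, 0)


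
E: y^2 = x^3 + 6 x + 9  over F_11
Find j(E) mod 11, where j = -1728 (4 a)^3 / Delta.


Delta = -16(4 a^3 + 27 b^2) mod 11 = 2
-1728 * (4 a)^3 = -1728 * (4*6)^3 mod 11 = 3
j = 3 * 2^(-1) mod 11 = 7

j = 7 (mod 11)


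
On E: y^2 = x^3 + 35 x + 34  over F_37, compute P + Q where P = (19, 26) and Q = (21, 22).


P != Q, so use the chord formula.
s = (y2 - y1) / (x2 - x1) = (33) / (2) mod 37 = 35
x3 = s^2 - x1 - x2 mod 37 = 35^2 - 19 - 21 = 1
y3 = s (x1 - x3) - y1 mod 37 = 35 * (19 - 1) - 26 = 12

P + Q = (1, 12)


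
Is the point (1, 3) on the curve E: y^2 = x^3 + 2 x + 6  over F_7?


Check whether y^2 = x^3 + 2 x + 6 (mod 7) for (x, y) = (1, 3).
LHS: y^2 = 3^2 mod 7 = 2
RHS: x^3 + 2 x + 6 = 1^3 + 2*1 + 6 mod 7 = 2
LHS = RHS

Yes, on the curve


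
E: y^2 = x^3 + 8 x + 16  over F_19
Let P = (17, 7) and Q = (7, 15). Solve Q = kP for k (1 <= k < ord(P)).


Enumerate multiples of P until we hit Q = (7, 15):
  1P = (17, 7)
  2P = (1, 5)
  3P = (12, 15)
  4P = (7, 15)
Match found at i = 4.

k = 4


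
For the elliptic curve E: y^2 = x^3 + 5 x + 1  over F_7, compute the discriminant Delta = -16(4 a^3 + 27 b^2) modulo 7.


4 a^3 + 27 b^2 = 4*5^3 + 27*1^2 = 500 + 27 = 527
Delta = -16 * (527) = -8432
Delta mod 7 = 3

Delta = 3 (mod 7)


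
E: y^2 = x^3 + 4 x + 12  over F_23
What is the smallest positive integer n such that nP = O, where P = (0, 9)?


Compute successive multiples of P until we hit O:
  1P = (0, 9)
  2P = (8, 2)
  3P = (19, 22)
  4P = (16, 20)
  5P = (9, 15)
  6P = (17, 18)
  7P = (14, 12)
  8P = (4, 0)
  ... (continuing to 16P)
  16P = O

ord(P) = 16


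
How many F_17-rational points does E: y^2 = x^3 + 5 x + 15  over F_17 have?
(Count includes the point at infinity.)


For each x in F_17, count y with y^2 = x^3 + 5 x + 15 mod 17:
  x = 0: RHS = 15, y in [7, 10]  -> 2 point(s)
  x = 1: RHS = 4, y in [2, 15]  -> 2 point(s)
  x = 2: RHS = 16, y in [4, 13]  -> 2 point(s)
  x = 7: RHS = 2, y in [6, 11]  -> 2 point(s)
  x = 12: RHS = 1, y in [1, 16]  -> 2 point(s)
  x = 13: RHS = 16, y in [4, 13]  -> 2 point(s)
  x = 16: RHS = 9, y in [3, 14]  -> 2 point(s)
Affine points: 14. Add the point at infinity: total = 15.

#E(F_17) = 15


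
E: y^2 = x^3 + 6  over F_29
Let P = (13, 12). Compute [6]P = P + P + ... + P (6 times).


k = 6 = 110_2 (binary, LSB first: 011)
Double-and-add from P = (13, 12):
  bit 0 = 0: acc unchanged = O
  bit 1 = 1: acc = O + (12, 20) = (12, 20)
  bit 2 = 1: acc = (12, 20) + (1, 6) = (3, 2)

6P = (3, 2)


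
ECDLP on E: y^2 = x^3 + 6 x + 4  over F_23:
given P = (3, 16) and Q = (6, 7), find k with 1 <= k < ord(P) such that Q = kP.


Enumerate multiples of P until we hit Q = (6, 7):
  1P = (3, 16)
  2P = (10, 12)
  3P = (0, 2)
  4P = (6, 16)
  5P = (14, 7)
  6P = (8, 9)
  7P = (2, 1)
  8P = (13, 18)
  9P = (19, 13)
  10P = (4, 0)
  11P = (19, 10)
  12P = (13, 5)
  13P = (2, 22)
  14P = (8, 14)
  15P = (14, 16)
  16P = (6, 7)
Match found at i = 16.

k = 16


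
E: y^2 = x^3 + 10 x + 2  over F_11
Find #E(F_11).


For each x in F_11, count y with y^2 = x^3 + 10 x + 2 mod 11:
  x = 3: RHS = 4, y in [2, 9]  -> 2 point(s)
  x = 5: RHS = 1, y in [1, 10]  -> 2 point(s)
  x = 6: RHS = 3, y in [5, 6]  -> 2 point(s)
  x = 8: RHS = 0, y in [0]  -> 1 point(s)
Affine points: 7. Add the point at infinity: total = 8.

#E(F_11) = 8


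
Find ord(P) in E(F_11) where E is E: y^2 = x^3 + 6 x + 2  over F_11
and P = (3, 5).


Compute successive multiples of P until we hit O:
  1P = (3, 5)
  2P = (5, 6)
  3P = (6, 10)
  4P = (6, 1)
  5P = (5, 5)
  6P = (3, 6)
  7P = O

ord(P) = 7


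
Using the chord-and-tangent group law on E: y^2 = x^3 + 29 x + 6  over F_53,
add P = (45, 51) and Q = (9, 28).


P != Q, so use the chord formula.
s = (y2 - y1) / (x2 - x1) = (30) / (17) mod 53 = 8
x3 = s^2 - x1 - x2 mod 53 = 8^2 - 45 - 9 = 10
y3 = s (x1 - x3) - y1 mod 53 = 8 * (45 - 10) - 51 = 17

P + Q = (10, 17)


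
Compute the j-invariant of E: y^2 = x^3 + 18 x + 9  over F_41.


Delta = -16(4 a^3 + 27 b^2) mod 41 = 38
-1728 * (4 a)^3 = -1728 * (4*18)^3 mod 41 = 14
j = 14 * 38^(-1) mod 41 = 9

j = 9 (mod 41)


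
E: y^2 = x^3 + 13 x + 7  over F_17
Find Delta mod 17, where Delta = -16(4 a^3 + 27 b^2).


4 a^3 + 27 b^2 = 4*13^3 + 27*7^2 = 8788 + 1323 = 10111
Delta = -16 * (10111) = -161776
Delta mod 17 = 13

Delta = 13 (mod 17)


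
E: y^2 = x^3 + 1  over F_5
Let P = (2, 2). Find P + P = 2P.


Doubling: s = (3 x1^2 + a) / (2 y1)
s = (3*2^2 + 0) / (2*2) mod 5 = 3
x3 = s^2 - 2 x1 mod 5 = 3^2 - 2*2 = 0
y3 = s (x1 - x3) - y1 mod 5 = 3 * (2 - 0) - 2 = 4

2P = (0, 4)


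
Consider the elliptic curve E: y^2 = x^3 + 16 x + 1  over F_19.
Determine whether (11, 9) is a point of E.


Check whether y^2 = x^3 + 16 x + 1 (mod 19) for (x, y) = (11, 9).
LHS: y^2 = 9^2 mod 19 = 5
RHS: x^3 + 16 x + 1 = 11^3 + 16*11 + 1 mod 19 = 7
LHS != RHS

No, not on the curve


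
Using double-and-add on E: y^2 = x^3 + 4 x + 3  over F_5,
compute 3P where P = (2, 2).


k = 3 = 11_2 (binary, LSB first: 11)
Double-and-add from P = (2, 2):
  bit 0 = 1: acc = O + (2, 2) = (2, 2)
  bit 1 = 1: acc = (2, 2) + (2, 3) = O

3P = O


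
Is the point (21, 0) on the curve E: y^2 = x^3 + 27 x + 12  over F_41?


Check whether y^2 = x^3 + 27 x + 12 (mod 41) for (x, y) = (21, 0).
LHS: y^2 = 0^2 mod 41 = 0
RHS: x^3 + 27 x + 12 = 21^3 + 27*21 + 12 mod 41 = 0
LHS = RHS

Yes, on the curve


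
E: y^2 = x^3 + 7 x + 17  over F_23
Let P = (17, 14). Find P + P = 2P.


Doubling: s = (3 x1^2 + a) / (2 y1)
s = (3*17^2 + 7) / (2*14) mod 23 = 0
x3 = s^2 - 2 x1 mod 23 = 0^2 - 2*17 = 12
y3 = s (x1 - x3) - y1 mod 23 = 0 * (17 - 12) - 14 = 9

2P = (12, 9)


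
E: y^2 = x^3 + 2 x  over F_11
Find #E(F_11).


For each x in F_11, count y with y^2 = x^3 + 2 x + 0 mod 11:
  x = 0: RHS = 0, y in [0]  -> 1 point(s)
  x = 1: RHS = 3, y in [5, 6]  -> 2 point(s)
  x = 2: RHS = 1, y in [1, 10]  -> 2 point(s)
  x = 3: RHS = 0, y in [0]  -> 1 point(s)
  x = 5: RHS = 3, y in [5, 6]  -> 2 point(s)
  x = 7: RHS = 5, y in [4, 7]  -> 2 point(s)
  x = 8: RHS = 0, y in [0]  -> 1 point(s)
Affine points: 11. Add the point at infinity: total = 12.

#E(F_11) = 12


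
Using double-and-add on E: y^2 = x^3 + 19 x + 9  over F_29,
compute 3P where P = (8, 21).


k = 3 = 11_2 (binary, LSB first: 11)
Double-and-add from P = (8, 21):
  bit 0 = 1: acc = O + (8, 21) = (8, 21)
  bit 1 = 1: acc = (8, 21) + (6, 7) = (6, 22)

3P = (6, 22)


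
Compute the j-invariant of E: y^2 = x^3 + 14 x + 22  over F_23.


Delta = -16(4 a^3 + 27 b^2) mod 23 = 17
-1728 * (4 a)^3 = -1728 * (4*14)^3 mod 23 = 13
j = 13 * 17^(-1) mod 23 = 17

j = 17 (mod 23)


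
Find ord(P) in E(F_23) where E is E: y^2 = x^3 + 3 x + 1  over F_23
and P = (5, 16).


Compute successive multiples of P until we hit O:
  1P = (5, 16)
  2P = (14, 21)
  3P = (8, 13)
  4P = (11, 13)
  5P = (13, 11)
  6P = (0, 1)
  7P = (4, 10)
  8P = (4, 13)
  ... (continuing to 15P)
  15P = O

ord(P) = 15


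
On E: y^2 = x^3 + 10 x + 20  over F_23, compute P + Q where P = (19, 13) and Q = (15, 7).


P != Q, so use the chord formula.
s = (y2 - y1) / (x2 - x1) = (17) / (19) mod 23 = 13
x3 = s^2 - x1 - x2 mod 23 = 13^2 - 19 - 15 = 20
y3 = s (x1 - x3) - y1 mod 23 = 13 * (19 - 20) - 13 = 20

P + Q = (20, 20)


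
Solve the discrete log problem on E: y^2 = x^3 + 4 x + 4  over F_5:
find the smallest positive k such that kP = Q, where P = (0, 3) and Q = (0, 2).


Enumerate multiples of P until we hit Q = (0, 2):
  1P = (0, 3)
  2P = (1, 3)
  3P = (4, 2)
  4P = (2, 0)
  5P = (4, 3)
  6P = (1, 2)
  7P = (0, 2)
Match found at i = 7.

k = 7


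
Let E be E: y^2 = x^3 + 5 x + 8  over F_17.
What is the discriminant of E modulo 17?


4 a^3 + 27 b^2 = 4*5^3 + 27*8^2 = 500 + 1728 = 2228
Delta = -16 * (2228) = -35648
Delta mod 17 = 1

Delta = 1 (mod 17)


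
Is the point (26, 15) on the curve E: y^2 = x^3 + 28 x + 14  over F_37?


Check whether y^2 = x^3 + 28 x + 14 (mod 37) for (x, y) = (26, 15).
LHS: y^2 = 15^2 mod 37 = 3
RHS: x^3 + 28 x + 14 = 26^3 + 28*26 + 14 mod 37 = 3
LHS = RHS

Yes, on the curve


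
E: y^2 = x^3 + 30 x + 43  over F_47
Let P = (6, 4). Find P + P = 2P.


Doubling: s = (3 x1^2 + a) / (2 y1)
s = (3*6^2 + 30) / (2*4) mod 47 = 29
x3 = s^2 - 2 x1 mod 47 = 29^2 - 2*6 = 30
y3 = s (x1 - x3) - y1 mod 47 = 29 * (6 - 30) - 4 = 5

2P = (30, 5)


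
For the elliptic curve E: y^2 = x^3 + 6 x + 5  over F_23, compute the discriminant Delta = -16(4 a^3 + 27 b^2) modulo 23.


4 a^3 + 27 b^2 = 4*6^3 + 27*5^2 = 864 + 675 = 1539
Delta = -16 * (1539) = -24624
Delta mod 23 = 9

Delta = 9 (mod 23)


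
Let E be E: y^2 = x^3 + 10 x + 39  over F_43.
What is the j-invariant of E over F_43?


Delta = -16(4 a^3 + 27 b^2) mod 43 = 38
-1728 * (4 a)^3 = -1728 * (4*10)^3 mod 43 = 1
j = 1 * 38^(-1) mod 43 = 17

j = 17 (mod 43)


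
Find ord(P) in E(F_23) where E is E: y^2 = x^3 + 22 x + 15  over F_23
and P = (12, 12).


Compute successive multiples of P until we hit O:
  1P = (12, 12)
  2P = (12, 11)
  3P = O

ord(P) = 3


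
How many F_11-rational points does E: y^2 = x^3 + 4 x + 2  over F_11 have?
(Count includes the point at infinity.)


For each x in F_11, count y with y^2 = x^3 + 4 x + 2 mod 11:
  x = 4: RHS = 5, y in [4, 7]  -> 2 point(s)
  x = 5: RHS = 4, y in [2, 9]  -> 2 point(s)
  x = 6: RHS = 0, y in [0]  -> 1 point(s)
Affine points: 5. Add the point at infinity: total = 6.

#E(F_11) = 6


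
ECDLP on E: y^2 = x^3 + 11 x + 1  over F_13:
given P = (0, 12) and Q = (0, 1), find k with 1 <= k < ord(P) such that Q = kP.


Enumerate multiples of P until we hit Q = (0, 1):
  1P = (0, 12)
  2P = (1, 0)
  3P = (0, 1)
Match found at i = 3.

k = 3


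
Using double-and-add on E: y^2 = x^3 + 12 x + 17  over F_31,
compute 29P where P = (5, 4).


k = 29 = 11101_2 (binary, LSB first: 10111)
Double-and-add from P = (5, 4):
  bit 0 = 1: acc = O + (5, 4) = (5, 4)
  bit 1 = 0: acc unchanged = (5, 4)
  bit 2 = 1: acc = (5, 4) + (25, 15) = (2, 24)
  bit 3 = 1: acc = (2, 24) + (28, 4) = (17, 9)
  bit 4 = 1: acc = (17, 9) + (7, 17) = (25, 16)

29P = (25, 16)


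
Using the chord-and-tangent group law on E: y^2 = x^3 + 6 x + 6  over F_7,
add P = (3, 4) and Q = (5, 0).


P != Q, so use the chord formula.
s = (y2 - y1) / (x2 - x1) = (3) / (2) mod 7 = 5
x3 = s^2 - x1 - x2 mod 7 = 5^2 - 3 - 5 = 3
y3 = s (x1 - x3) - y1 mod 7 = 5 * (3 - 3) - 4 = 3

P + Q = (3, 3)


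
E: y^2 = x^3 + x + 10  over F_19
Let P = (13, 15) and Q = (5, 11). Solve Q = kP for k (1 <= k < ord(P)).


Enumerate multiples of P until we hit Q = (5, 11):
  1P = (13, 15)
  2P = (2, 18)
  3P = (8, 13)
  4P = (5, 11)
Match found at i = 4.

k = 4


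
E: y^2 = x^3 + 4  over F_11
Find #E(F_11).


For each x in F_11, count y with y^2 = x^3 + 0 x + 4 mod 11:
  x = 0: RHS = 4, y in [2, 9]  -> 2 point(s)
  x = 1: RHS = 5, y in [4, 7]  -> 2 point(s)
  x = 2: RHS = 1, y in [1, 10]  -> 2 point(s)
  x = 3: RHS = 9, y in [3, 8]  -> 2 point(s)
  x = 6: RHS = 0, y in [0]  -> 1 point(s)
  x = 10: RHS = 3, y in [5, 6]  -> 2 point(s)
Affine points: 11. Add the point at infinity: total = 12.

#E(F_11) = 12


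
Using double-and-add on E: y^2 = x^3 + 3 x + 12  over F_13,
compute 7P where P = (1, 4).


k = 7 = 111_2 (binary, LSB first: 111)
Double-and-add from P = (1, 4):
  bit 0 = 1: acc = O + (1, 4) = (1, 4)
  bit 1 = 1: acc = (1, 4) + (1, 9) = O
  bit 2 = 1: acc = O + (1, 4) = (1, 4)

7P = (1, 4)


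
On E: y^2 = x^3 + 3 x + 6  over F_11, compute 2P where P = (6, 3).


Doubling: s = (3 x1^2 + a) / (2 y1)
s = (3*6^2 + 3) / (2*3) mod 11 = 2
x3 = s^2 - 2 x1 mod 11 = 2^2 - 2*6 = 3
y3 = s (x1 - x3) - y1 mod 11 = 2 * (6 - 3) - 3 = 3

2P = (3, 3)


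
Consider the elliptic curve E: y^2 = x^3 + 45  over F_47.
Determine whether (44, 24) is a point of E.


Check whether y^2 = x^3 + 0 x + 45 (mod 47) for (x, y) = (44, 24).
LHS: y^2 = 24^2 mod 47 = 12
RHS: x^3 + 0 x + 45 = 44^3 + 0*44 + 45 mod 47 = 18
LHS != RHS

No, not on the curve


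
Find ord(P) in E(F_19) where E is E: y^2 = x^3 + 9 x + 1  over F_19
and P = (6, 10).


Compute successive multiples of P until we hit O:
  1P = (6, 10)
  2P = (16, 17)
  3P = (3, 13)
  4P = (11, 14)
  5P = (11, 5)
  6P = (3, 6)
  7P = (16, 2)
  8P = (6, 9)
  ... (continuing to 9P)
  9P = O

ord(P) = 9


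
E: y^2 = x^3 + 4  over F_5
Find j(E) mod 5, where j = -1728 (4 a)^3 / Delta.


Delta = -16(4 a^3 + 27 b^2) mod 5 = 3
-1728 * (4 a)^3 = -1728 * (4*0)^3 mod 5 = 0
j = 0 * 3^(-1) mod 5 = 0

j = 0 (mod 5)


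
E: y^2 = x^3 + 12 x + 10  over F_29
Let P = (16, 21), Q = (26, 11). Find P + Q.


P != Q, so use the chord formula.
s = (y2 - y1) / (x2 - x1) = (19) / (10) mod 29 = 28
x3 = s^2 - x1 - x2 mod 29 = 28^2 - 16 - 26 = 17
y3 = s (x1 - x3) - y1 mod 29 = 28 * (16 - 17) - 21 = 9

P + Q = (17, 9)


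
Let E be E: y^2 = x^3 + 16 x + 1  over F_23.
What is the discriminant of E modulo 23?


4 a^3 + 27 b^2 = 4*16^3 + 27*1^2 = 16384 + 27 = 16411
Delta = -16 * (16411) = -262576
Delta mod 23 = 15

Delta = 15 (mod 23)


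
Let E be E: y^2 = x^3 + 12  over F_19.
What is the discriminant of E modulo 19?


4 a^3 + 27 b^2 = 4*0^3 + 27*12^2 = 0 + 3888 = 3888
Delta = -16 * (3888) = -62208
Delta mod 19 = 17

Delta = 17 (mod 19)


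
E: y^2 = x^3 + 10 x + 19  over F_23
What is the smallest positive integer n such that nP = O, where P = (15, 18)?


Compute successive multiples of P until we hit O:
  1P = (15, 18)
  2P = (22, 13)
  3P = (2, 22)
  4P = (8, 17)
  5P = (8, 6)
  6P = (2, 1)
  7P = (22, 10)
  8P = (15, 5)
  ... (continuing to 9P)
  9P = O

ord(P) = 9


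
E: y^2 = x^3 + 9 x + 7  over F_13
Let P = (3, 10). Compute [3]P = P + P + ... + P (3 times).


k = 3 = 11_2 (binary, LSB first: 11)
Double-and-add from P = (3, 10):
  bit 0 = 1: acc = O + (3, 10) = (3, 10)
  bit 1 = 1: acc = (3, 10) + (4, 9) = (7, 7)

3P = (7, 7)


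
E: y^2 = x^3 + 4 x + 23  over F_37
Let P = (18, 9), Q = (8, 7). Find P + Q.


P != Q, so use the chord formula.
s = (y2 - y1) / (x2 - x1) = (35) / (27) mod 37 = 15
x3 = s^2 - x1 - x2 mod 37 = 15^2 - 18 - 8 = 14
y3 = s (x1 - x3) - y1 mod 37 = 15 * (18 - 14) - 9 = 14

P + Q = (14, 14)


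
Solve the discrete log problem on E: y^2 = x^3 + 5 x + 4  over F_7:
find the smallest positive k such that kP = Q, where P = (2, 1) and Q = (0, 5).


Enumerate multiples of P until we hit Q = (0, 5):
  1P = (2, 1)
  2P = (0, 2)
  3P = (0, 5)
Match found at i = 3.

k = 3


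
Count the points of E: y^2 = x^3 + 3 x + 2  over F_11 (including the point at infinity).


For each x in F_11, count y with y^2 = x^3 + 3 x + 2 mod 11:
  x = 2: RHS = 5, y in [4, 7]  -> 2 point(s)
  x = 3: RHS = 5, y in [4, 7]  -> 2 point(s)
  x = 4: RHS = 1, y in [1, 10]  -> 2 point(s)
  x = 6: RHS = 5, y in [4, 7]  -> 2 point(s)
  x = 7: RHS = 3, y in [5, 6]  -> 2 point(s)
  x = 10: RHS = 9, y in [3, 8]  -> 2 point(s)
Affine points: 12. Add the point at infinity: total = 13.

#E(F_11) = 13


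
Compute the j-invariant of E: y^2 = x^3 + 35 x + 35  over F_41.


Delta = -16(4 a^3 + 27 b^2) mod 41 = 35
-1728 * (4 a)^3 = -1728 * (4*35)^3 mod 41 = 1
j = 1 * 35^(-1) mod 41 = 34

j = 34 (mod 41)


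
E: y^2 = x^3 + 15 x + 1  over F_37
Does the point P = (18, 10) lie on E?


Check whether y^2 = x^3 + 15 x + 1 (mod 37) for (x, y) = (18, 10).
LHS: y^2 = 10^2 mod 37 = 26
RHS: x^3 + 15 x + 1 = 18^3 + 15*18 + 1 mod 37 = 35
LHS != RHS

No, not on the curve


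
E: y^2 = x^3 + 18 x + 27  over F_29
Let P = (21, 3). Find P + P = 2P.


Doubling: s = (3 x1^2 + a) / (2 y1)
s = (3*21^2 + 18) / (2*3) mod 29 = 6
x3 = s^2 - 2 x1 mod 29 = 6^2 - 2*21 = 23
y3 = s (x1 - x3) - y1 mod 29 = 6 * (21 - 23) - 3 = 14

2P = (23, 14)


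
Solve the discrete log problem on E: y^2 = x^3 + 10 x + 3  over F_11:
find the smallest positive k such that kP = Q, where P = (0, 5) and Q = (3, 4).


Enumerate multiples of P until we hit Q = (3, 4):
  1P = (0, 5)
  2P = (1, 5)
  3P = (10, 6)
  4P = (2, 8)
  5P = (3, 7)
  6P = (6, 2)
  7P = (8, 10)
  8P = (7, 3)
  9P = (7, 8)
  10P = (8, 1)
  11P = (6, 9)
  12P = (3, 4)
Match found at i = 12.

k = 12


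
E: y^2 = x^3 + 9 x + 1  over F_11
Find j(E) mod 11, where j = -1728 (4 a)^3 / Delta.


Delta = -16(4 a^3 + 27 b^2) mod 11 = 3
-1728 * (4 a)^3 = -1728 * (4*9)^3 mod 11 = 6
j = 6 * 3^(-1) mod 11 = 2

j = 2 (mod 11)


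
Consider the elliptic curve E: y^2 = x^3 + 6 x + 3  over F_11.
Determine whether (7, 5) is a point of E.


Check whether y^2 = x^3 + 6 x + 3 (mod 11) for (x, y) = (7, 5).
LHS: y^2 = 5^2 mod 11 = 3
RHS: x^3 + 6 x + 3 = 7^3 + 6*7 + 3 mod 11 = 3
LHS = RHS

Yes, on the curve


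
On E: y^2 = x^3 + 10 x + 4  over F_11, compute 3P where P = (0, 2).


k = 3 = 11_2 (binary, LSB first: 11)
Double-and-add from P = (0, 2):
  bit 0 = 1: acc = O + (0, 2) = (0, 2)
  bit 1 = 1: acc = (0, 2) + (9, 3) = (5, 6)

3P = (5, 6)


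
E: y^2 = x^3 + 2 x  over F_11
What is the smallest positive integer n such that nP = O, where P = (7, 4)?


Compute successive multiples of P until we hit O:
  1P = (7, 4)
  2P = (1, 6)
  3P = (8, 0)
  4P = (1, 5)
  5P = (7, 7)
  6P = O

ord(P) = 6


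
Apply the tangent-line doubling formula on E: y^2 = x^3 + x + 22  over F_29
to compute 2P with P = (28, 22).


Doubling: s = (3 x1^2 + a) / (2 y1)
s = (3*28^2 + 1) / (2*22) mod 29 = 8
x3 = s^2 - 2 x1 mod 29 = 8^2 - 2*28 = 8
y3 = s (x1 - x3) - y1 mod 29 = 8 * (28 - 8) - 22 = 22

2P = (8, 22)


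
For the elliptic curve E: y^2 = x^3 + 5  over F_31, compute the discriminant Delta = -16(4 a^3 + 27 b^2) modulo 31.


4 a^3 + 27 b^2 = 4*0^3 + 27*5^2 = 0 + 675 = 675
Delta = -16 * (675) = -10800
Delta mod 31 = 19

Delta = 19 (mod 31)


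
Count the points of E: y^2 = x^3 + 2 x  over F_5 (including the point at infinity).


For each x in F_5, count y with y^2 = x^3 + 2 x + 0 mod 5:
  x = 0: RHS = 0, y in [0]  -> 1 point(s)
Affine points: 1. Add the point at infinity: total = 2.

#E(F_5) = 2


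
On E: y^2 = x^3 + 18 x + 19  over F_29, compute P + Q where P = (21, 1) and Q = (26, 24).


P != Q, so use the chord formula.
s = (y2 - y1) / (x2 - x1) = (23) / (5) mod 29 = 22
x3 = s^2 - x1 - x2 mod 29 = 22^2 - 21 - 26 = 2
y3 = s (x1 - x3) - y1 mod 29 = 22 * (21 - 2) - 1 = 11

P + Q = (2, 11)


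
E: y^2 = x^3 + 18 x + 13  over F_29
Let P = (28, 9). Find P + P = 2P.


Doubling: s = (3 x1^2 + a) / (2 y1)
s = (3*28^2 + 18) / (2*9) mod 29 = 6
x3 = s^2 - 2 x1 mod 29 = 6^2 - 2*28 = 9
y3 = s (x1 - x3) - y1 mod 29 = 6 * (28 - 9) - 9 = 18

2P = (9, 18)


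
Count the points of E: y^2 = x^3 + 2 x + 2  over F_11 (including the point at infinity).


For each x in F_11, count y with y^2 = x^3 + 2 x + 2 mod 11:
  x = 1: RHS = 5, y in [4, 7]  -> 2 point(s)
  x = 2: RHS = 3, y in [5, 6]  -> 2 point(s)
  x = 5: RHS = 5, y in [4, 7]  -> 2 point(s)
  x = 9: RHS = 1, y in [1, 10]  -> 2 point(s)
Affine points: 8. Add the point at infinity: total = 9.

#E(F_11) = 9


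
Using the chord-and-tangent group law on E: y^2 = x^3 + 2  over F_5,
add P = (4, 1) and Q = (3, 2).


P != Q, so use the chord formula.
s = (y2 - y1) / (x2 - x1) = (1) / (4) mod 5 = 4
x3 = s^2 - x1 - x2 mod 5 = 4^2 - 4 - 3 = 4
y3 = s (x1 - x3) - y1 mod 5 = 4 * (4 - 4) - 1 = 4

P + Q = (4, 4)


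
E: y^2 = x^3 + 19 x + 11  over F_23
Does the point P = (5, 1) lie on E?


Check whether y^2 = x^3 + 19 x + 11 (mod 23) for (x, y) = (5, 1).
LHS: y^2 = 1^2 mod 23 = 1
RHS: x^3 + 19 x + 11 = 5^3 + 19*5 + 11 mod 23 = 1
LHS = RHS

Yes, on the curve


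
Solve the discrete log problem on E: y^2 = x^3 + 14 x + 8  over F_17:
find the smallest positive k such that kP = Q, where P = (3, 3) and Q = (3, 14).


Enumerate multiples of P until we hit Q = (3, 14):
  1P = (3, 3)
  2P = (10, 3)
  3P = (4, 14)
  4P = (12, 0)
  5P = (4, 3)
  6P = (10, 14)
  7P = (3, 14)
Match found at i = 7.

k = 7


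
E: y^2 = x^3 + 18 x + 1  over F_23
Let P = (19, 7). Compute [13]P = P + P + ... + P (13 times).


k = 13 = 1101_2 (binary, LSB first: 1011)
Double-and-add from P = (19, 7):
  bit 0 = 1: acc = O + (19, 7) = (19, 7)
  bit 1 = 0: acc unchanged = (19, 7)
  bit 2 = 1: acc = (19, 7) + (21, 7) = (6, 16)
  bit 3 = 1: acc = (6, 16) + (10, 10) = (15, 9)

13P = (15, 9)


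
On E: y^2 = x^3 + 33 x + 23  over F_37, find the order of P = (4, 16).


Compute successive multiples of P until we hit O:
  1P = (4, 16)
  2P = (28, 25)
  3P = (30, 2)
  4P = (30, 35)
  5P = (28, 12)
  6P = (4, 21)
  7P = O

ord(P) = 7


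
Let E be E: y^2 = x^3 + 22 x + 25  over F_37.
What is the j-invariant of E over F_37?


Delta = -16(4 a^3 + 27 b^2) mod 37 = 20
-1728 * (4 a)^3 = -1728 * (4*22)^3 mod 37 = 29
j = 29 * 20^(-1) mod 37 = 7

j = 7 (mod 37)


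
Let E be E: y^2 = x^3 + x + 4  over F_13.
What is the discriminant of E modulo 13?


4 a^3 + 27 b^2 = 4*1^3 + 27*4^2 = 4 + 432 = 436
Delta = -16 * (436) = -6976
Delta mod 13 = 5

Delta = 5 (mod 13)


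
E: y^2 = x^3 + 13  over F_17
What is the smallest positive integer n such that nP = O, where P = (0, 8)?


Compute successive multiples of P until we hit O:
  1P = (0, 8)
  2P = (0, 9)
  3P = O

ord(P) = 3


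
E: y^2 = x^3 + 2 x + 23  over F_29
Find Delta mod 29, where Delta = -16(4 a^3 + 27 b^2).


4 a^3 + 27 b^2 = 4*2^3 + 27*23^2 = 32 + 14283 = 14315
Delta = -16 * (14315) = -229040
Delta mod 29 = 2

Delta = 2 (mod 29)


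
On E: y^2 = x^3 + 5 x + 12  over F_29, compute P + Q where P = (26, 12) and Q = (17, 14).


P != Q, so use the chord formula.
s = (y2 - y1) / (x2 - x1) = (2) / (20) mod 29 = 3
x3 = s^2 - x1 - x2 mod 29 = 3^2 - 26 - 17 = 24
y3 = s (x1 - x3) - y1 mod 29 = 3 * (26 - 24) - 12 = 23

P + Q = (24, 23)


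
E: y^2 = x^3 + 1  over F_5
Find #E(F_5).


For each x in F_5, count y with y^2 = x^3 + 0 x + 1 mod 5:
  x = 0: RHS = 1, y in [1, 4]  -> 2 point(s)
  x = 2: RHS = 4, y in [2, 3]  -> 2 point(s)
  x = 4: RHS = 0, y in [0]  -> 1 point(s)
Affine points: 5. Add the point at infinity: total = 6.

#E(F_5) = 6


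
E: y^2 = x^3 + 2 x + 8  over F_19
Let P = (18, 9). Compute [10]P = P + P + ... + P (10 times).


k = 10 = 1010_2 (binary, LSB first: 0101)
Double-and-add from P = (18, 9):
  bit 0 = 0: acc unchanged = O
  bit 1 = 1: acc = O + (8, 17) = (8, 17)
  bit 2 = 0: acc unchanged = (8, 17)
  bit 3 = 1: acc = (8, 17) + (1, 12) = (14, 14)

10P = (14, 14)


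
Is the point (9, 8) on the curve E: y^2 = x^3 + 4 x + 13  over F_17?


Check whether y^2 = x^3 + 4 x + 13 (mod 17) for (x, y) = (9, 8).
LHS: y^2 = 8^2 mod 17 = 13
RHS: x^3 + 4 x + 13 = 9^3 + 4*9 + 13 mod 17 = 13
LHS = RHS

Yes, on the curve


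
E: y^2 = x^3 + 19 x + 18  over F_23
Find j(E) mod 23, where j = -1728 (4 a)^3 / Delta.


Delta = -16(4 a^3 + 27 b^2) mod 23 = 12
-1728 * (4 a)^3 = -1728 * (4*19)^3 mod 23 = 6
j = 6 * 12^(-1) mod 23 = 12

j = 12 (mod 23)


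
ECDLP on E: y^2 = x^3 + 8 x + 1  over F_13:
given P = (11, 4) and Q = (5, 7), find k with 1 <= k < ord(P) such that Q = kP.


Enumerate multiples of P until we hit Q = (5, 7):
  1P = (11, 4)
  2P = (7, 6)
  3P = (5, 6)
  4P = (0, 1)
  5P = (1, 7)
  6P = (2, 5)
  7P = (9, 3)
  8P = (3, 0)
  9P = (9, 10)
  10P = (2, 8)
  11P = (1, 6)
  12P = (0, 12)
  13P = (5, 7)
Match found at i = 13.

k = 13


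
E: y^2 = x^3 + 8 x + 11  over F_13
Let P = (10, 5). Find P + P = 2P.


Doubling: s = (3 x1^2 + a) / (2 y1)
s = (3*10^2 + 8) / (2*5) mod 13 = 10
x3 = s^2 - 2 x1 mod 13 = 10^2 - 2*10 = 2
y3 = s (x1 - x3) - y1 mod 13 = 10 * (10 - 2) - 5 = 10

2P = (2, 10)


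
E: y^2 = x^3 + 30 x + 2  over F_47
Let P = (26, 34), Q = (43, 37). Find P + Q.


P != Q, so use the chord formula.
s = (y2 - y1) / (x2 - x1) = (3) / (17) mod 47 = 14
x3 = s^2 - x1 - x2 mod 47 = 14^2 - 26 - 43 = 33
y3 = s (x1 - x3) - y1 mod 47 = 14 * (26 - 33) - 34 = 9

P + Q = (33, 9)


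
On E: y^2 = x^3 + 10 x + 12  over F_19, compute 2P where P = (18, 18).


Doubling: s = (3 x1^2 + a) / (2 y1)
s = (3*18^2 + 10) / (2*18) mod 19 = 3
x3 = s^2 - 2 x1 mod 19 = 3^2 - 2*18 = 11
y3 = s (x1 - x3) - y1 mod 19 = 3 * (18 - 11) - 18 = 3

2P = (11, 3)


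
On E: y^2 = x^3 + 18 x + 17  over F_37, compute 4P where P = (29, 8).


k = 4 = 100_2 (binary, LSB first: 001)
Double-and-add from P = (29, 8):
  bit 0 = 0: acc unchanged = O
  bit 1 = 0: acc unchanged = O
  bit 2 = 1: acc = O + (24, 18) = (24, 18)

4P = (24, 18)


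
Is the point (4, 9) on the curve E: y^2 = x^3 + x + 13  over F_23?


Check whether y^2 = x^3 + 1 x + 13 (mod 23) for (x, y) = (4, 9).
LHS: y^2 = 9^2 mod 23 = 12
RHS: x^3 + 1 x + 13 = 4^3 + 1*4 + 13 mod 23 = 12
LHS = RHS

Yes, on the curve


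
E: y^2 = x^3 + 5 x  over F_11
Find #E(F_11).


For each x in F_11, count y with y^2 = x^3 + 5 x + 0 mod 11:
  x = 0: RHS = 0, y in [0]  -> 1 point(s)
  x = 3: RHS = 9, y in [3, 8]  -> 2 point(s)
  x = 6: RHS = 4, y in [2, 9]  -> 2 point(s)
  x = 7: RHS = 4, y in [2, 9]  -> 2 point(s)
  x = 9: RHS = 4, y in [2, 9]  -> 2 point(s)
  x = 10: RHS = 5, y in [4, 7]  -> 2 point(s)
Affine points: 11. Add the point at infinity: total = 12.

#E(F_11) = 12


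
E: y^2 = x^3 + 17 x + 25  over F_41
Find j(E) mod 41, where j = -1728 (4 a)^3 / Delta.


Delta = -16(4 a^3 + 27 b^2) mod 41 = 23
-1728 * (4 a)^3 = -1728 * (4*17)^3 mod 41 = 23
j = 23 * 23^(-1) mod 41 = 1

j = 1 (mod 41)


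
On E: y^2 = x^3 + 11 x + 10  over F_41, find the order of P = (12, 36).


Compute successive multiples of P until we hit O:
  1P = (12, 36)
  2P = (16, 10)
  3P = (4, 35)
  4P = (9, 31)
  5P = (0, 25)
  6P = (25, 17)
  7P = (27, 8)
  8P = (33, 36)
  ... (continuing to 42P)
  42P = O

ord(P) = 42


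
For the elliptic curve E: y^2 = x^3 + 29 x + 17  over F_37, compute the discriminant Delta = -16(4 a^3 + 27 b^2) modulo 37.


4 a^3 + 27 b^2 = 4*29^3 + 27*17^2 = 97556 + 7803 = 105359
Delta = -16 * (105359) = -1685744
Delta mod 37 = 13

Delta = 13 (mod 37)


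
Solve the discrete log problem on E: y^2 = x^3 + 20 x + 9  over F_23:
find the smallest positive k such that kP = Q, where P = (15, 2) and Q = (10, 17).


Enumerate multiples of P until we hit Q = (10, 17):
  1P = (15, 2)
  2P = (19, 16)
  3P = (7, 3)
  4P = (10, 6)
  5P = (6, 0)
  6P = (10, 17)
Match found at i = 6.

k = 6


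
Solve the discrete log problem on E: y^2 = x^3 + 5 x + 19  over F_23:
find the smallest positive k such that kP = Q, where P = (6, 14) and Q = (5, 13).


Enumerate multiples of P until we hit Q = (5, 13):
  1P = (6, 14)
  2P = (13, 21)
  3P = (5, 10)
  4P = (5, 13)
Match found at i = 4.

k = 4


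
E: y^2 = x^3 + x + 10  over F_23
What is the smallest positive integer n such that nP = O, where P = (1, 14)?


Compute successive multiples of P until we hit O:
  1P = (1, 14)
  2P = (6, 5)
  3P = (22, 10)
  4P = (4, 3)
  5P = (11, 15)
  6P = (14, 10)
  7P = (10, 10)
  8P = (21, 0)
  ... (continuing to 16P)
  16P = O

ord(P) = 16


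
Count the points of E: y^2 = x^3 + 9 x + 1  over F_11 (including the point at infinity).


For each x in F_11, count y with y^2 = x^3 + 9 x + 1 mod 11:
  x = 0: RHS = 1, y in [1, 10]  -> 2 point(s)
  x = 1: RHS = 0, y in [0]  -> 1 point(s)
  x = 2: RHS = 5, y in [4, 7]  -> 2 point(s)
  x = 3: RHS = 0, y in [0]  -> 1 point(s)
  x = 7: RHS = 0, y in [0]  -> 1 point(s)
Affine points: 7. Add the point at infinity: total = 8.

#E(F_11) = 8


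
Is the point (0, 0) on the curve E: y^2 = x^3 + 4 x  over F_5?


Check whether y^2 = x^3 + 4 x + 0 (mod 5) for (x, y) = (0, 0).
LHS: y^2 = 0^2 mod 5 = 0
RHS: x^3 + 4 x + 0 = 0^3 + 4*0 + 0 mod 5 = 0
LHS = RHS

Yes, on the curve


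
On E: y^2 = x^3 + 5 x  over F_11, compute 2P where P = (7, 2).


Doubling: s = (3 x1^2 + a) / (2 y1)
s = (3*7^2 + 5) / (2*2) mod 11 = 5
x3 = s^2 - 2 x1 mod 11 = 5^2 - 2*7 = 0
y3 = s (x1 - x3) - y1 mod 11 = 5 * (7 - 0) - 2 = 0

2P = (0, 0)


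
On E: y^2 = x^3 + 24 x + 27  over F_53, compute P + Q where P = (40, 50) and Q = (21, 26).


P != Q, so use the chord formula.
s = (y2 - y1) / (x2 - x1) = (29) / (34) mod 53 = 18
x3 = s^2 - x1 - x2 mod 53 = 18^2 - 40 - 21 = 51
y3 = s (x1 - x3) - y1 mod 53 = 18 * (40 - 51) - 50 = 17

P + Q = (51, 17)


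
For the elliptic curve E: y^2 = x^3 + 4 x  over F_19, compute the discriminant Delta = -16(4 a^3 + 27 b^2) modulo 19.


4 a^3 + 27 b^2 = 4*4^3 + 27*0^2 = 256 + 0 = 256
Delta = -16 * (256) = -4096
Delta mod 19 = 8

Delta = 8 (mod 19)


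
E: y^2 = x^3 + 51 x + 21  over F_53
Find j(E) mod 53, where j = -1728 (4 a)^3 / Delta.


Delta = -16(4 a^3 + 27 b^2) mod 53 = 5
-1728 * (4 a)^3 = -1728 * (4*51)^3 mod 53 = 7
j = 7 * 5^(-1) mod 53 = 12

j = 12 (mod 53)


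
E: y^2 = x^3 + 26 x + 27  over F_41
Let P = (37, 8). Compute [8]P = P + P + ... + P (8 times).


k = 8 = 1000_2 (binary, LSB first: 0001)
Double-and-add from P = (37, 8):
  bit 0 = 0: acc unchanged = O
  bit 1 = 0: acc unchanged = O
  bit 2 = 0: acc unchanged = O
  bit 3 = 1: acc = O + (39, 7) = (39, 7)

8P = (39, 7)


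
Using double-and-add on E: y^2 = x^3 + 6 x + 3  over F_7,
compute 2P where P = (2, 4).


k = 2 = 10_2 (binary, LSB first: 01)
Double-and-add from P = (2, 4):
  bit 0 = 0: acc unchanged = O
  bit 1 = 1: acc = O + (5, 5) = (5, 5)

2P = (5, 5)


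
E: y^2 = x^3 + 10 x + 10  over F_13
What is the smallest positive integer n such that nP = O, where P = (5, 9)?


Compute successive multiples of P until we hit O:
  1P = (5, 9)
  2P = (6, 0)
  3P = (5, 4)
  4P = O

ord(P) = 4


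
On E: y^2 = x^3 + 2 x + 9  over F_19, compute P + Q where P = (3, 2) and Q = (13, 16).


P != Q, so use the chord formula.
s = (y2 - y1) / (x2 - x1) = (14) / (10) mod 19 = 9
x3 = s^2 - x1 - x2 mod 19 = 9^2 - 3 - 13 = 8
y3 = s (x1 - x3) - y1 mod 19 = 9 * (3 - 8) - 2 = 10

P + Q = (8, 10)


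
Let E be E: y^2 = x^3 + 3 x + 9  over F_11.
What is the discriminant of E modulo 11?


4 a^3 + 27 b^2 = 4*3^3 + 27*9^2 = 108 + 2187 = 2295
Delta = -16 * (2295) = -36720
Delta mod 11 = 9

Delta = 9 (mod 11)


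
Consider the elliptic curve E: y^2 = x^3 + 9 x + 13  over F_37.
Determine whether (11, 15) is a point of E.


Check whether y^2 = x^3 + 9 x + 13 (mod 37) for (x, y) = (11, 15).
LHS: y^2 = 15^2 mod 37 = 3
RHS: x^3 + 9 x + 13 = 11^3 + 9*11 + 13 mod 37 = 0
LHS != RHS

No, not on the curve


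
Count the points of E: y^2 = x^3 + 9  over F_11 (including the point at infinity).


For each x in F_11, count y with y^2 = x^3 + 0 x + 9 mod 11:
  x = 0: RHS = 9, y in [3, 8]  -> 2 point(s)
  x = 3: RHS = 3, y in [5, 6]  -> 2 point(s)
  x = 6: RHS = 5, y in [4, 7]  -> 2 point(s)
  x = 7: RHS = 0, y in [0]  -> 1 point(s)
  x = 8: RHS = 4, y in [2, 9]  -> 2 point(s)
  x = 9: RHS = 1, y in [1, 10]  -> 2 point(s)
Affine points: 11. Add the point at infinity: total = 12.

#E(F_11) = 12


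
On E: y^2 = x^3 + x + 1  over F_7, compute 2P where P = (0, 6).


Doubling: s = (3 x1^2 + a) / (2 y1)
s = (3*0^2 + 1) / (2*6) mod 7 = 3
x3 = s^2 - 2 x1 mod 7 = 3^2 - 2*0 = 2
y3 = s (x1 - x3) - y1 mod 7 = 3 * (0 - 2) - 6 = 2

2P = (2, 2)


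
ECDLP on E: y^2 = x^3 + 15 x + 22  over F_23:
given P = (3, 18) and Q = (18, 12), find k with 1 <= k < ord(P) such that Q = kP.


Enumerate multiples of P until we hit Q = (18, 12):
  1P = (3, 18)
  2P = (19, 17)
  3P = (9, 14)
  4P = (14, 20)
  5P = (22, 12)
  6P = (6, 12)
  7P = (18, 12)
Match found at i = 7.

k = 7


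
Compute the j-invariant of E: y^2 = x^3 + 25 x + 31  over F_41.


Delta = -16(4 a^3 + 27 b^2) mod 41 = 4
-1728 * (4 a)^3 = -1728 * (4*25)^3 mod 41 = 22
j = 22 * 4^(-1) mod 41 = 26

j = 26 (mod 41)


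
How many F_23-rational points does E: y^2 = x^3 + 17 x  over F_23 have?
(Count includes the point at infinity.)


For each x in F_23, count y with y^2 = x^3 + 17 x + 0 mod 23:
  x = 0: RHS = 0, y in [0]  -> 1 point(s)
  x = 1: RHS = 18, y in [8, 15]  -> 2 point(s)
  x = 3: RHS = 9, y in [3, 20]  -> 2 point(s)
  x = 5: RHS = 3, y in [7, 16]  -> 2 point(s)
  x = 7: RHS = 2, y in [5, 18]  -> 2 point(s)
  x = 8: RHS = 4, y in [2, 21]  -> 2 point(s)
  x = 9: RHS = 8, y in [10, 13]  -> 2 point(s)
  x = 11: RHS = 0, y in [0]  -> 1 point(s)
  x = 12: RHS = 0, y in [0]  -> 1 point(s)
  x = 13: RHS = 3, y in [7, 16]  -> 2 point(s)
  x = 17: RHS = 4, y in [2, 21]  -> 2 point(s)
  x = 19: RHS = 6, y in [11, 12]  -> 2 point(s)
  x = 21: RHS = 4, y in [2, 21]  -> 2 point(s)
Affine points: 23. Add the point at infinity: total = 24.

#E(F_23) = 24


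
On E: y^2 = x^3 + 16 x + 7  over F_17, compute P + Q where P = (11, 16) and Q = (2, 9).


P != Q, so use the chord formula.
s = (y2 - y1) / (x2 - x1) = (10) / (8) mod 17 = 14
x3 = s^2 - x1 - x2 mod 17 = 14^2 - 11 - 2 = 13
y3 = s (x1 - x3) - y1 mod 17 = 14 * (11 - 13) - 16 = 7

P + Q = (13, 7)
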